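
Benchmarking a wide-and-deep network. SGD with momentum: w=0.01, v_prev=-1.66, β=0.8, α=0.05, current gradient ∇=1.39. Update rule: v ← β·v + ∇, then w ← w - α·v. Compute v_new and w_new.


v_new = 0.8·-1.66 + 1.39 = -1.328 + 1.39 = 0.062
w_new = 0.01 - 0.05·0.062 = 0.01 - 0.0031 = 0.0069

v_new=0.062, w_new=0.0069


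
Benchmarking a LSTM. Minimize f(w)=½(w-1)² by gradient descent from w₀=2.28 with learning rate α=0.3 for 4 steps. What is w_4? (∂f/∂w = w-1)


step 1: grad = 2.28-1 = 1.28; w = 2.28 - 0.3·(1.28) = 1.896
step 2: grad = 1.896-1 = 0.896; w = 1.896 - 0.3·(0.896) = 1.6272
step 3: grad = 1.6272-1 = 0.6272; w = 1.6272 - 0.3·(0.6272) = 1.43904
step 4: grad = 1.43904-1 = 0.43904; w = 1.43904 - 0.3·(0.43904) = 1.307328

1.307328


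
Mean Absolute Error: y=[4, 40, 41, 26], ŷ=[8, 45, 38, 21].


Absolute errors: |4-8|=4, |40-45|=5, |41-38|=3, |26-21|=5
Sum = 17
MAE = 17/4 = 17/4

17/4


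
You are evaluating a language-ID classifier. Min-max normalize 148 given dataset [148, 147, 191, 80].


min=80, max=191
(148-80)/(191-80) = 68/111 = 0.6126

0.6126


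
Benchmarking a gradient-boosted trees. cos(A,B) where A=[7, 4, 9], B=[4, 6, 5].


A·B = 7·4 + 4·6 + 9·5 = 97
‖A‖ = √146 = 12.083, ‖B‖ = √77 = 8.775
cos = 97/(√146·√77) = 97/√11242 = 0.9149

0.9149


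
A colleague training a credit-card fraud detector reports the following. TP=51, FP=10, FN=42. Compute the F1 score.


Precision = 51/61 = 0.8361
Recall = 51/93 = 0.5484
F1 = 2·P·R/(P+R) = 2·TP/(2·TP+FP+FN) = 102/(102+10+42) = 102/154 = 0.6623

0.6623


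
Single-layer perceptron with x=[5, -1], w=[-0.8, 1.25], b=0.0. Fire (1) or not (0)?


z = (5)·(-0.8) + (-1)·(1.25) + 0.0
  = -5.25
step(z) = 0 (z<0)

0


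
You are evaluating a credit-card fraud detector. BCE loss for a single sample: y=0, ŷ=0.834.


BCE = -[y·ln(p) + (1-y)·ln(1-p)]
= -0 - 1·ln(1-0.834)
= -ln(0.166) = 1.7958

1.7958


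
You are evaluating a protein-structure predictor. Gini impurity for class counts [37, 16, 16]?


Probabilities: [37/69, 16/69, 16/69] ≈ [0.5362, 0.2319, 0.2319]
Σpᵢ² = (1369 + 256 + 256)/69² = 1881/4761
Gini = 1 - Σpᵢ² = 1 - 1881/4761 = 0.6049

0.6049


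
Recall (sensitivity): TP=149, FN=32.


Recall = TP/(TP+FN)
= 149/(149+32)
= 149/181 = 82.32%

82.32%


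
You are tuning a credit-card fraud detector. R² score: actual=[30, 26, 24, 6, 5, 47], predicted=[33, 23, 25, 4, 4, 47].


ȳ = 23
SS_res = Σ(y-ŷ)² = 24
SS_tot = Σ(y-ȳ)² = 1248
R² = 1 - SS_res/SS_tot = 1 - 0.0192 = 0.9808

0.9808


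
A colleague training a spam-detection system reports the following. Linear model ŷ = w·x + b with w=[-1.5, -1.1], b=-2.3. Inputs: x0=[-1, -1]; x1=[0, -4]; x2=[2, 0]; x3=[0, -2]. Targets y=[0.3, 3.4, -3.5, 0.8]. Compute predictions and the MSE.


ŷ0 = (-1.5)·(-1) + (-1.1)·(-1) - 2.3 = 0.3
ŷ1 = (-1.5)·(0) + (-1.1)·(-4) - 2.3 = 2.1
ŷ2 = (-1.5)·(2) + (-1.1)·(0) - 2.3 = -5.3
ŷ3 = (-1.5)·(0) + (-1.1)·(-2) - 2.3 = -0.1
errors² = [0.0, 1.69, 3.24, 0.81]
MSE = 5.7400/4 = 1.435

1.435


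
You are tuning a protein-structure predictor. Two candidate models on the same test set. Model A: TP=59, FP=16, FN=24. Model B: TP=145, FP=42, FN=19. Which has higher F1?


Model A: P=59/75=0.7867, R=59/83=0.7108, F1=2PR/(P+R)=2TP/(2TP+FP+FN)=118/158=0.7468
Model B: P=145/187=0.7754, R=145/164=0.8841, F1=2PR/(P+R)=2TP/(2TP+FP+FN)=290/351=0.8262
0.7468 < 0.8262 → Model B

Model B


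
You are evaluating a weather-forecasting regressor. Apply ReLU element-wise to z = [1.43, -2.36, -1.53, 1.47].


ReLU(1.43) = max(0, 1.43) = 1.43
ReLU(-2.36) = max(0, -2.36) = 0.0
ReLU(-1.53) = max(0, -1.53) = 0.0
ReLU(1.47) = max(0, 1.47) = 1.47
result = [1.43, 0.0, 0.0, 1.47]

[1.43, 0.0, 0.0, 1.47]


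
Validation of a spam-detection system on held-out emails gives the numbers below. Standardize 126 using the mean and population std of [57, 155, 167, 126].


μ = 126.25, σ = 42.6695
z = (126 - 126.25)/42.6695 = -0.0059

-0.0059


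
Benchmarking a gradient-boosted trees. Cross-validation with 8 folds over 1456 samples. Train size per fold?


Fold size = 1456/8 = 182
Training per fold = 1456 - 182 = 1274

1274


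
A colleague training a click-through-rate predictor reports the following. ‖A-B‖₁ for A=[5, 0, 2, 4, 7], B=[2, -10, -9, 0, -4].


d = |5-2| + |0+ 10| + |2+ 9| + |4-0| + |7+ 4|
  = 3 + 10 + 11 + 4 + 11
  = 39

39


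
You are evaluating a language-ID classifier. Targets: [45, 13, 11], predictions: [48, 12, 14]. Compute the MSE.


Squared errors: (45-48)²=9, (13-12)²=1, (11-14)²=9
Sum = 19
MSE = 19/3 = 19/3

19/3


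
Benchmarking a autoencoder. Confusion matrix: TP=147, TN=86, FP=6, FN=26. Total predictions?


Total = TP + TN + FP + FN
= 147 + 86 + 6 + 26
= 265
(Predicted positive: 153, predicted negative: 112)

265


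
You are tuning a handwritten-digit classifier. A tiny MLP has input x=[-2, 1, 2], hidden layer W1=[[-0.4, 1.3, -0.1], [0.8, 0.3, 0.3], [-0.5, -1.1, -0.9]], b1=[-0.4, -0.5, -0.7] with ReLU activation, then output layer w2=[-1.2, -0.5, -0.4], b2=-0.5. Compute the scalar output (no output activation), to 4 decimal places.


z1[0] = (-0.4)·(-2) + (1.3)·(1) + (-0.1)·(2) - 0.4 = 1.5
z1[1] = (0.8)·(-2) + (0.3)·(1) + (0.3)·(2) - 0.5 = -1.2
z1[2] = (-0.5)·(-2) + (-1.1)·(1) + (-0.9)·(2) - 0.7 = -2.6
h = ReLU(z1) = [1.5, 0.0, 0.0]
output = (-1.2)·(1.5) + (-0.5)·(0.0) + (-0.4)·(0.0) - 0.5 = -2.3

-2.3


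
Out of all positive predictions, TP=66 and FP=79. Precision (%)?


Precision = TP/(TP+FP)
= 66/(66+79)
= 66/145 = 45.52%

45.52%


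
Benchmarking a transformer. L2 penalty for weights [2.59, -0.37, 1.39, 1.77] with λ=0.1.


‖w‖₂² = (2.59)² + (-0.37)² + (1.39)² + (1.77)²
     = 6.7081 + 0.1369 + 1.9321 + 3.1329
     = 11.91
λ·‖w‖₂² = 0.1·11.91 = 1.191

1.191


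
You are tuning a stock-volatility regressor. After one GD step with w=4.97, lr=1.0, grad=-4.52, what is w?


w_new = w - α·∇
= 4.97 - 1.0·-4.52
= 4.97 + 4.52
= 9.49

9.49


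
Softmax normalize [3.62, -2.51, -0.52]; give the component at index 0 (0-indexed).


Exponentials: e^3.62=37.3376, e^-2.51=0.0813, e^-0.52=0.5945
Sum = 38.0134
Softmax = [0.9822, 0.0021, 0.0156]
p[0] = 37.3376/38.0134 = 0.9822

0.9822


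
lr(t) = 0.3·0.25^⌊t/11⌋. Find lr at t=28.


n_drops = ⌊28/11⌋ = 2
lr = 0.3·0.25^2 = 0.3·0.0625 = 0.01875

0.01875


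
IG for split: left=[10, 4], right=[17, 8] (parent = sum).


Parent = [27, 12], H_parent = 0.8905
H_left = 0.8631 (n=14), H_right = 0.9044 (n=25)
H_children = (14/39)·0.8631 + (25/39)·0.9044 = 0.8896
IG = 0.8905 - 0.8896 = 0.0009

0.0009


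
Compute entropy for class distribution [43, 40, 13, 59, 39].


Probabilities: [43/194, 40/194, 13/194, 59/194, 39/194] ≈ [0.2216, 0.2062, 0.067, 0.3041, 0.201]
H = -((43/194)·log₂(43/194) + (40/194)·log₂(40/194) + (13/194)·log₂(13/194) + (59/194)·log₂(59/194) + (39/194)·log₂(39/194))
  = 2.2003 bits

2.2003 bits


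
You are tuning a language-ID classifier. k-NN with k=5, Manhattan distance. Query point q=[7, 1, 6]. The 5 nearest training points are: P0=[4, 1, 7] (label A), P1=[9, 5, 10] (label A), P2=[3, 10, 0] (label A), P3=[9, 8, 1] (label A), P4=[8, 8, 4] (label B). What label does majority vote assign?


d(q,P0) = 4  (label A)
d(q,P1) = 10  (label A)
d(q,P2) = 19  (label A)
d(q,P3) = 14  (label A)
d(q,P4) = 10  (label B)
Votes: A=4, B=1
Majority → A

A


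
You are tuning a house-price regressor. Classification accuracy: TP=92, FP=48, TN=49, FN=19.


Accuracy = (TP+TN)/(TP+TN+FP+FN)
= (92+49)/(208)
= 141/208 = 67.79%

67.79%


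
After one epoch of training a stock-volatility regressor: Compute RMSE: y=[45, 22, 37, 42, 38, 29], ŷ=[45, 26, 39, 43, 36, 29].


MSE = 25/6 = 4.1667
RMSE = √(25/6) = 2.0412

2.0412


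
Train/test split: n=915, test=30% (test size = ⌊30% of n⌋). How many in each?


Test = ⌊915·30/100⌋ = 274
Train = 915 - 274 = 641

Train: 641, Test: 274


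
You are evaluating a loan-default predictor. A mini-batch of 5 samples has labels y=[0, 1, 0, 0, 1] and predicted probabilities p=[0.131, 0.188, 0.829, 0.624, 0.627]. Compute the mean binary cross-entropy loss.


L[0] = -ln(1-0.131) = -ln(0.869) = 0.1404
L[1] = -ln(0.188) = 1.6713
L[2] = -ln(1-0.829) = -ln(0.171) = 1.7661
L[3] = -ln(1-0.624) = -ln(0.376) = 0.9782
L[4] = -ln(0.627) = 0.4668
mean = (0.1404 + 1.6713 + 1.7661 + 0.9782 + 0.4668)/5 = 1.0046

1.0046


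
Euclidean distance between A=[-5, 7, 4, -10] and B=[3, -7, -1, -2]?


d = √((-5-3)² + (7+ 7)² + (4+ 1)² + (-10+ 2)²)
  = √(64 + 196 + 25 + 64)
  = √349 = 18.6815

18.6815


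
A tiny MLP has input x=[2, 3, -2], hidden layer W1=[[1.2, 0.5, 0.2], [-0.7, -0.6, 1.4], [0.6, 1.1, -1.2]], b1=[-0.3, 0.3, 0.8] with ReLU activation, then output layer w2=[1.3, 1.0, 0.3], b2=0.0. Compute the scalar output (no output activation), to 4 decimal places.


z1[0] = (1.2)·(2) + (0.5)·(3) + (0.2)·(-2) - 0.3 = 3.2
z1[1] = (-0.7)·(2) + (-0.6)·(3) + (1.4)·(-2) + 0.3 = -5.7
z1[2] = (0.6)·(2) + (1.1)·(3) + (-1.2)·(-2) + 0.8 = 7.7
h = ReLU(z1) = [3.2, 0.0, 7.7]
output = (1.3)·(3.2) + (1.0)·(0.0) + (0.3)·(7.7) + 0.0 = 6.47

6.47


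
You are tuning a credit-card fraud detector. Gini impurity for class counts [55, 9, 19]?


Probabilities: [55/83, 9/83, 19/83] ≈ [0.6627, 0.1084, 0.2289]
Σpᵢ² = (3025 + 81 + 361)/83² = 3467/6889
Gini = 1 - Σpᵢ² = 1 - 3467/6889 = 0.4967

0.4967


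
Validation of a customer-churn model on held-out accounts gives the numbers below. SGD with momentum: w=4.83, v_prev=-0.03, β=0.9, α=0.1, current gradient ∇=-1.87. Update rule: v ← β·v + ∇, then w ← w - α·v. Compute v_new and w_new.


v_new = 0.9·-0.03 - 1.87 = -0.027 - 1.87 = -1.897
w_new = 4.83 - 0.1·-1.897 = 4.83 + 0.1897 = 5.0197

v_new=-1.897, w_new=5.0197


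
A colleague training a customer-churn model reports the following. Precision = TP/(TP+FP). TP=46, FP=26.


Precision = TP/(TP+FP)
= 46/(46+26)
= 46/72 = 63.89%

63.89%


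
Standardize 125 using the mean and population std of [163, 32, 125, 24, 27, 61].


μ = 72, σ = 53.4478
z = (125 - 72)/53.4478 = 0.9916

0.9916


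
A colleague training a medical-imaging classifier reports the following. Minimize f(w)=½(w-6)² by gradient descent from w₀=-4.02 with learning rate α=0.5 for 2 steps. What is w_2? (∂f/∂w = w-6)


step 1: grad = -4.02-6 = -10.02; w = -4.02 - 0.5·(-10.02) = 0.99
step 2: grad = 0.99-6 = -5.01; w = 0.99 - 0.5·(-5.01) = 3.495

3.495


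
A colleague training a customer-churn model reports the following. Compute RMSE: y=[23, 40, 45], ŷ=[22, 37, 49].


MSE = 26/3 = 8.6667
RMSE = √(26/3) = 2.9439

2.9439


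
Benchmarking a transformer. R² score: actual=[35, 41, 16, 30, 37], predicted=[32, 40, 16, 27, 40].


ȳ = 31.8
SS_res = Σ(y-ŷ)² = 28
SS_tot = Σ(y-ȳ)² = 374.8
R² = 1 - SS_res/SS_tot = 1 - 0.0747 = 0.9253

0.9253


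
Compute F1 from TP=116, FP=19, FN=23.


Precision = 116/135 = 0.8593
Recall = 116/139 = 0.8345
F1 = 2·P·R/(P+R) = 2·TP/(2·TP+FP+FN) = 232/(232+19+23) = 232/274 = 0.8467

0.8467


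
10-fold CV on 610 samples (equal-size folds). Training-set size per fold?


Fold size = 610/10 = 61
Training per fold = 610 - 61 = 549

549


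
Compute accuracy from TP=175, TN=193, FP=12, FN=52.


Accuracy = (TP+TN)/(TP+TN+FP+FN)
= (175+193)/(432)
= 368/432 = 85.19%

85.19%


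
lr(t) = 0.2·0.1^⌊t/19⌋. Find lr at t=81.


n_drops = ⌊81/19⌋ = 4
lr = 0.2·0.1^4 = 0.2·0.0001 = 0.00002

0.00002


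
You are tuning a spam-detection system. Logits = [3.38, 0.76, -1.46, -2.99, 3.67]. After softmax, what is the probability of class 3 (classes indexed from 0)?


Exponentials: e^3.38=29.3708, e^0.76=2.1383, e^-1.46=0.2322, e^-2.99=0.0503, e^3.67=39.2519
Sum = 71.0435
Softmax = [0.4134, 0.0301, 0.0033, 0.0007, 0.5525]
p[3] = 0.0503/71.0435 = 0.0007

0.0007


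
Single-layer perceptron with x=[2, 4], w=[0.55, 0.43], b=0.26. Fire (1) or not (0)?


z = (2)·(0.55) + (4)·(0.43) + 0.26
  = 3.08
step(z) = 1 (z≥0)

1


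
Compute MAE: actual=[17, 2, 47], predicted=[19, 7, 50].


Absolute errors: |17-19|=2, |2-7|=5, |47-50|=3
Sum = 10
MAE = 10/3 = 10/3

10/3


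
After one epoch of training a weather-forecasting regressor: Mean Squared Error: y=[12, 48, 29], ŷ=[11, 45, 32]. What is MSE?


Squared errors: (12-11)²=1, (48-45)²=9, (29-32)²=9
Sum = 19
MSE = 19/3 = 19/3

19/3


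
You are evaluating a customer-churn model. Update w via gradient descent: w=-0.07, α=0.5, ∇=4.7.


w_new = w - α·∇
= -0.07 - 0.5·4.7
= -0.07 - 2.35
= -2.42

-2.42


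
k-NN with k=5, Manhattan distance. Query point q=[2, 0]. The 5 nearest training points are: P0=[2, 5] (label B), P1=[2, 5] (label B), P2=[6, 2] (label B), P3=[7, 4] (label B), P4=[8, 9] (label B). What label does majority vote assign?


d(q,P0) = 5  (label B)
d(q,P1) = 5  (label B)
d(q,P2) = 6  (label B)
d(q,P3) = 9  (label B)
d(q,P4) = 15  (label B)
Votes: A=0, B=5
Majority → B

B


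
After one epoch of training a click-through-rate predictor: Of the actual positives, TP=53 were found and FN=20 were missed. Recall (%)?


Recall = TP/(TP+FN)
= 53/(53+20)
= 53/73 = 72.6%

72.6%


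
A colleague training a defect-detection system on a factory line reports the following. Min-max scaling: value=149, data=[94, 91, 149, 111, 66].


min=66, max=149
(149-66)/(149-66) = 83/83 = 1.0

1.0


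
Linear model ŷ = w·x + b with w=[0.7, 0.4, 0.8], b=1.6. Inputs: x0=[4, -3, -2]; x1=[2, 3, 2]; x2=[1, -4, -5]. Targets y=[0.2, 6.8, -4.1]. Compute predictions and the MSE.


ŷ0 = (0.7)·(4) + (0.4)·(-3) + (0.8)·(-2) + 1.6 = 1.6
ŷ1 = (0.7)·(2) + (0.4)·(3) + (0.8)·(2) + 1.6 = 5.8
ŷ2 = (0.7)·(1) + (0.4)·(-4) + (0.8)·(-5) + 1.6 = -3.3
errors² = [1.96, 1.0, 0.64]
MSE = 3.6000/3 = 1.2

1.2


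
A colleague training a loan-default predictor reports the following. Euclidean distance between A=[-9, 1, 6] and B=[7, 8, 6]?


d = √((-9-7)² + (1-8)² + (6-6)²)
  = √(256 + 49 + 0)
  = √305 = 17.4642

17.4642


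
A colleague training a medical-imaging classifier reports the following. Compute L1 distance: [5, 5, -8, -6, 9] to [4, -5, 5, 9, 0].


d = |5-4| + |5+ 5| + |-8-5| + |-6-9| + |9-0|
  = 1 + 10 + 13 + 15 + 9
  = 48

48


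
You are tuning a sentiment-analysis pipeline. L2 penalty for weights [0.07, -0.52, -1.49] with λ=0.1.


‖w‖₂² = (0.07)² + (-0.52)² + (-1.49)²
     = 0.0049 + 0.2704 + 2.2201
     = 2.4954
λ·‖w‖₂² = 0.1·2.4954 = 0.24954

0.24954


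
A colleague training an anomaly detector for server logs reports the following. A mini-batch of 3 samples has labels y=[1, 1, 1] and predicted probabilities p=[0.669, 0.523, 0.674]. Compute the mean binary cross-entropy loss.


L[0] = -ln(0.669) = 0.402
L[1] = -ln(0.523) = 0.6482
L[2] = -ln(0.674) = 0.3945
mean = (0.402 + 0.6482 + 0.3945)/3 = 0.4816

0.4816


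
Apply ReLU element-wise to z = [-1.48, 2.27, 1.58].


ReLU(-1.48) = max(0, -1.48) = 0.0
ReLU(2.27) = max(0, 2.27) = 2.27
ReLU(1.58) = max(0, 1.58) = 1.58
result = [0.0, 2.27, 1.58]

[0.0, 2.27, 1.58]


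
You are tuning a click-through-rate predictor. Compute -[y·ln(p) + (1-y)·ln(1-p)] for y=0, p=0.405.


BCE = -[y·ln(p) + (1-y)·ln(1-p)]
= -0 - 1·ln(1-0.405)
= -ln(0.595) = 0.5192

0.5192


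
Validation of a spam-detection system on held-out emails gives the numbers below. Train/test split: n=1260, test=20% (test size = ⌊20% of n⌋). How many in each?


Test = ⌊1260·20/100⌋ = 252
Train = 1260 - 252 = 1008

Train: 1008, Test: 252


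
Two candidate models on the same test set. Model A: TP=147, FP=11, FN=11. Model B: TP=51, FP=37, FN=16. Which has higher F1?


Model A: P=147/158=0.9304, R=147/158=0.9304, F1=2PR/(P+R)=2TP/(2TP+FP+FN)=294/316=0.9304
Model B: P=51/88=0.5795, R=51/67=0.7612, F1=2PR/(P+R)=2TP/(2TP+FP+FN)=102/155=0.6581
0.9304 > 0.6581 → Model A

Model A


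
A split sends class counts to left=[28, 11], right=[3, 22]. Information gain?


Parent = [31, 33], H_parent = 0.9993
H_left = 0.8582 (n=39), H_right = 0.5294 (n=25)
H_children = (39/64)·0.8582 + (25/64)·0.5294 = 0.7298
IG = 0.9993 - 0.7298 = 0.2695

0.2695


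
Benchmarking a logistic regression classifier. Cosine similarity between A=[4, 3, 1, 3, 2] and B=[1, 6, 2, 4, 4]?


A·B = 4·1 + 3·6 + 1·2 + 3·4 + 2·4 = 44
‖A‖ = √39 = 6.245, ‖B‖ = √73 = 8.544
cos = 44/(√39·√73) = 44/√2847 = 0.8246

0.8246


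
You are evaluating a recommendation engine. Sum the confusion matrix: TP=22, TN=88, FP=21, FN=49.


Total = TP + TN + FP + FN
= 22 + 88 + 21 + 49
= 180
(Predicted positive: 43, predicted negative: 137)

180


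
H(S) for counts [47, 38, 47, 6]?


Probabilities: [47/138, 38/138, 47/138, 6/138] ≈ [0.3406, 0.2754, 0.3406, 0.0435]
H = -((47/138)·log₂(47/138) + (38/138)·log₂(38/138) + (47/138)·log₂(47/138) + (6/138)·log₂(6/138))
  = 1.7675 bits

1.7675 bits


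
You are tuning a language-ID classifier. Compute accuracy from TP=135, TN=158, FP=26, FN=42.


Accuracy = (TP+TN)/(TP+TN+FP+FN)
= (135+158)/(361)
= 293/361 = 81.16%

81.16%


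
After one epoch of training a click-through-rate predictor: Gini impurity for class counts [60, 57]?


Probabilities: [60/117, 57/117] ≈ [0.5128, 0.4872]
Σpᵢ² = (3600 + 3249)/117² = 6849/13689
Gini = 1 - Σpᵢ² = 1 - 6849/13689 = 0.4997

0.4997


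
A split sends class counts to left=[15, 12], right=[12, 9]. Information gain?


Parent = [27, 21], H_parent = 0.9887
H_left = 0.9911 (n=27), H_right = 0.9852 (n=21)
H_children = (27/48)·0.9911 + (21/48)·0.9852 = 0.9885
IG = 0.9887 - 0.9885 = 0.0002

0.0002


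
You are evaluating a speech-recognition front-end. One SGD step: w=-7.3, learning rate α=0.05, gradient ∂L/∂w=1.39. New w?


w_new = w - α·∇
= -7.3 - 0.05·1.39
= -7.3 - 0.0695
= -7.3695

-7.3695


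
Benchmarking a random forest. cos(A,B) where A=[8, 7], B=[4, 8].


A·B = 8·4 + 7·8 = 88
‖A‖ = √113 = 10.6301, ‖B‖ = √80 = 8.9443
cos = 88/(√113·√80) = 88/√9040 = 0.9255

0.9255


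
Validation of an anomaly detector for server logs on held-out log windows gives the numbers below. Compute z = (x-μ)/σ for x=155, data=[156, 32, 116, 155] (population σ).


μ = 114.75, σ = 50.4251
z = (155 - 114.75)/50.4251 = 0.7982

0.7982


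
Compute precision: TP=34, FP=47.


Precision = TP/(TP+FP)
= 34/(34+47)
= 34/81 = 41.98%

41.98%


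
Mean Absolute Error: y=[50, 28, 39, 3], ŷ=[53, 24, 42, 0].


Absolute errors: |50-53|=3, |28-24|=4, |39-42|=3, |3-0|=3
Sum = 13
MAE = 13/4 = 13/4

13/4


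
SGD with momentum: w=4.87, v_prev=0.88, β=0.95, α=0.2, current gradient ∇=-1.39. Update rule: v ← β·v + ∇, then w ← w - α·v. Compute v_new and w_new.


v_new = 0.95·0.88 - 1.39 = 0.836 - 1.39 = -0.554
w_new = 4.87 - 0.2·-0.554 = 4.87 + 0.1108 = 4.9808

v_new=-0.554, w_new=4.9808


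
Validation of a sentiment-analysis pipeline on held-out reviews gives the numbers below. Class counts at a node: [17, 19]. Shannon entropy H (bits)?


Probabilities: [17/36, 19/36] ≈ [0.4722, 0.5278]
H = -((17/36)·log₂(17/36) + (19/36)·log₂(19/36))
  = 0.9978 bits

0.9978 bits


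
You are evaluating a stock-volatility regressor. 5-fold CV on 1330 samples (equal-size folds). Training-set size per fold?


Fold size = 1330/5 = 266
Training per fold = 1330 - 266 = 1064

1064


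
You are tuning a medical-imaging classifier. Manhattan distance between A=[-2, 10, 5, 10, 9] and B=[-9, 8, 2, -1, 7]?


d = |-2+ 9| + |10-8| + |5-2| + |10+ 1| + |9-7|
  = 7 + 2 + 3 + 11 + 2
  = 25

25


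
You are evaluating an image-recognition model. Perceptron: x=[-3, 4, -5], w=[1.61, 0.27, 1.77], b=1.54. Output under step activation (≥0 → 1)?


z = (-3)·(1.61) + (4)·(0.27) + (-5)·(1.77) + 1.54
  = -11.06
step(z) = 0 (z<0)

0


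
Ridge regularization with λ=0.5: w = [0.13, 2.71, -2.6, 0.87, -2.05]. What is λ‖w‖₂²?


‖w‖₂² = (0.13)² + (2.71)² + (-2.6)² + (0.87)² + (-2.05)²
     = 0.0169 + 7.3441 + 6.76 + 0.7569 + 4.2025
     = 19.0804
λ·‖w‖₂² = 0.5·19.0804 = 9.5402

9.5402


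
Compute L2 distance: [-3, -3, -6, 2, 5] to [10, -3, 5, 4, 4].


d = √((-3-10)² + (-3+ 3)² + (-6-5)² + (2-4)² + (5-4)²)
  = √(169 + 0 + 121 + 4 + 1)
  = √295 = 17.1756

17.1756


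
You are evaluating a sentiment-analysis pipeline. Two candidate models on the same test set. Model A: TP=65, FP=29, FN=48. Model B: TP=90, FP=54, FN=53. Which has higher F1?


Model A: P=65/94=0.6915, R=65/113=0.5752, F1=2PR/(P+R)=2TP/(2TP+FP+FN)=130/207=0.628
Model B: P=90/144=0.625, R=90/143=0.6294, F1=2PR/(P+R)=2TP/(2TP+FP+FN)=180/287=0.6272
0.628 > 0.6272 → Model A

Model A


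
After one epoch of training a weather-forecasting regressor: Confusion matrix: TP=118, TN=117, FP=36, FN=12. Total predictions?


Total = TP + TN + FP + FN
= 118 + 117 + 36 + 12
= 283
(Predicted positive: 154, predicted negative: 129)

283


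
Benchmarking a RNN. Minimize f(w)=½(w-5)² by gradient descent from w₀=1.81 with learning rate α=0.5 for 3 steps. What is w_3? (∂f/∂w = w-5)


step 1: grad = 1.81-5 = -3.19; w = 1.81 - 0.5·(-3.19) = 3.405
step 2: grad = 3.405-5 = -1.595; w = 3.405 - 0.5·(-1.595) = 4.2025
step 3: grad = 4.2025-5 = -0.7975; w = 4.2025 - 0.5·(-0.7975) = 4.60125

4.60125


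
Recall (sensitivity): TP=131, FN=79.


Recall = TP/(TP+FN)
= 131/(131+79)
= 131/210 = 62.38%

62.38%


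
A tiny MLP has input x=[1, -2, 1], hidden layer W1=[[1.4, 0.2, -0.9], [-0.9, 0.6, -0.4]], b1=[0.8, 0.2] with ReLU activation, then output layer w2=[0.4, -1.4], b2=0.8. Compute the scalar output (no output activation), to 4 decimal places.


z1[0] = (1.4)·(1) + (0.2)·(-2) + (-0.9)·(1) + 0.8 = 0.9
z1[1] = (-0.9)·(1) + (0.6)·(-2) + (-0.4)·(1) + 0.2 = -2.3
h = ReLU(z1) = [0.9, 0.0]
output = (0.4)·(0.9) + (-1.4)·(0.0) + 0.8 = 1.16

1.16


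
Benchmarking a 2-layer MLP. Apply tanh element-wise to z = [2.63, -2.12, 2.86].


tanh(2.63) = 0.9897
tanh(-2.12) = -0.9716
tanh(2.86) = 0.9935
result = [0.9897, -0.9716, 0.9935]

[0.9897, -0.9716, 0.9935]


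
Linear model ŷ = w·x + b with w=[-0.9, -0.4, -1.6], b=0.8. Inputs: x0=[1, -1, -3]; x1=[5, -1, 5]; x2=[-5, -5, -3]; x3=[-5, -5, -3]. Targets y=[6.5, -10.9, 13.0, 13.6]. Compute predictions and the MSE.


ŷ0 = (-0.9)·(1) + (-0.4)·(-1) + (-1.6)·(-3) + 0.8 = 5.1
ŷ1 = (-0.9)·(5) + (-0.4)·(-1) + (-1.6)·(5) + 0.8 = -11.3
ŷ2 = (-0.9)·(-5) + (-0.4)·(-5) + (-1.6)·(-3) + 0.8 = 12.1
ŷ3 = (-0.9)·(-5) + (-0.4)·(-5) + (-1.6)·(-3) + 0.8 = 12.1
errors² = [1.96, 0.16, 0.81, 2.25]
MSE = 5.1800/4 = 1.295

1.295


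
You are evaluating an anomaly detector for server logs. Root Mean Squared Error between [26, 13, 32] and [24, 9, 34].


MSE = 24/3 = 8
RMSE = √(24/3) = 2.8284

2.8284


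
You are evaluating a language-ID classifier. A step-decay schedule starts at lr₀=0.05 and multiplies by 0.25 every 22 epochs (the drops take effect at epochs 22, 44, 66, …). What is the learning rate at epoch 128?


n_drops = ⌊128/22⌋ = 5
lr = 0.05·0.25^5 = 0.05·0.0009765625 = 0.000048828125

0.000048828125


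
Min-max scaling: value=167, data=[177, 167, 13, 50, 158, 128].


min=13, max=177
(167-13)/(177-13) = 154/164 = 0.939

0.939


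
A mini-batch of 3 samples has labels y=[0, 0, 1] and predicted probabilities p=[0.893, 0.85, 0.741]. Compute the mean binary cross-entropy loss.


L[0] = -ln(1-0.893) = -ln(0.107) = 2.2349
L[1] = -ln(1-0.85) = -ln(0.15) = 1.8971
L[2] = -ln(0.741) = 0.2998
mean = (2.2349 + 1.8971 + 0.2998)/3 = 1.4773

1.4773


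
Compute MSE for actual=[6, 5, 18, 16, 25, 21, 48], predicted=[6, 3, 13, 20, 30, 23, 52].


Squared errors: (6-6)²=0, (5-3)²=4, (18-13)²=25, (16-20)²=16, (25-30)²=25, (21-23)²=4, (48-52)²=16
Sum = 90
MSE = 90/7 = 90/7

90/7


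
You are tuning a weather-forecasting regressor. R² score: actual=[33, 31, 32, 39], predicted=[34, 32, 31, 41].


ȳ = 33.75
SS_res = Σ(y-ŷ)² = 7
SS_tot = Σ(y-ȳ)² = 38.75
R² = 1 - SS_res/SS_tot = 1 - 0.1806 = 0.8194

0.8194


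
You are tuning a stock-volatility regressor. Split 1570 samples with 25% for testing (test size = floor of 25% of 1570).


Test = ⌊1570·25/100⌋ = 392
Train = 1570 - 392 = 1178

Train: 1178, Test: 392


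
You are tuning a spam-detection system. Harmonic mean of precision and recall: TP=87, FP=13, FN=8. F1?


Precision = 87/100 = 0.87
Recall = 87/95 = 0.9158
F1 = 2·P·R/(P+R) = 2·TP/(2·TP+FP+FN) = 174/(174+13+8) = 174/195 = 0.8923

0.8923


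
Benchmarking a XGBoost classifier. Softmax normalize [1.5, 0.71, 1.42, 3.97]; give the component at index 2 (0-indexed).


Exponentials: e^1.5=4.4817, e^0.71=2.034, e^1.42=4.1371, e^3.97=52.9845
Sum = 63.6373
Softmax = [0.0704, 0.032, 0.065, 0.8326]
p[2] = 4.1371/63.6373 = 0.065

0.065


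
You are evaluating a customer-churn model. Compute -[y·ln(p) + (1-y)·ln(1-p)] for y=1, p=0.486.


BCE = -[y·ln(p) + (1-y)·ln(1-p)]
= -1·ln(0.486) - 0
= -ln(0.486) = 0.7215

0.7215


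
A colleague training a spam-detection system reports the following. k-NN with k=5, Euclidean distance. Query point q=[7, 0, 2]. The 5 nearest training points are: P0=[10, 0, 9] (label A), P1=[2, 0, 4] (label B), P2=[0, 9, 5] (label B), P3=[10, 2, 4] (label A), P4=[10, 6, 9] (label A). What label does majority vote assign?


d(q,P0) = 7.6158  (label A)
d(q,P1) = 5.3852  (label B)
d(q,P2) = 11.7898  (label B)
d(q,P3) = 4.1231  (label A)
d(q,P4) = 9.6954  (label A)
Votes: A=3, B=2
Majority → A

A


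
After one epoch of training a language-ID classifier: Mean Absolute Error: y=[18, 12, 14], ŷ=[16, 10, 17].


Absolute errors: |18-16|=2, |12-10|=2, |14-17|=3
Sum = 7
MAE = 7/3 = 7/3

7/3


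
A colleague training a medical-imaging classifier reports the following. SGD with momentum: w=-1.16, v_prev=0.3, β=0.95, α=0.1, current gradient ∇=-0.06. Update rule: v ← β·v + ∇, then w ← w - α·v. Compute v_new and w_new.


v_new = 0.95·0.3 - 0.06 = 0.285 - 0.06 = 0.225
w_new = -1.16 - 0.1·0.225 = -1.16 - 0.0225 = -1.1825

v_new=0.225, w_new=-1.1825


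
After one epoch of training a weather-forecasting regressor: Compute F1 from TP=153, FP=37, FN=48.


Precision = 153/190 = 0.8053
Recall = 153/201 = 0.7612
F1 = 2·P·R/(P+R) = 2·TP/(2·TP+FP+FN) = 306/(306+37+48) = 306/391 = 0.7826

0.7826


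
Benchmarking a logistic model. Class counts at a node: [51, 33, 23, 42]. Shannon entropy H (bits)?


Probabilities: [51/149, 33/149, 23/149, 42/149] ≈ [0.3423, 0.2215, 0.1544, 0.2819]
H = -((51/149)·log₂(51/149) + (33/149)·log₂(33/149) + (23/149)·log₂(23/149) + (42/149)·log₂(42/149))
  = 1.9421 bits

1.9421 bits


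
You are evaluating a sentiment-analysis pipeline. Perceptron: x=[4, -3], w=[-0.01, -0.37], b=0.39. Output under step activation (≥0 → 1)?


z = (4)·(-0.01) + (-3)·(-0.37) + 0.39
  = 1.46
step(z) = 1 (z≥0)

1


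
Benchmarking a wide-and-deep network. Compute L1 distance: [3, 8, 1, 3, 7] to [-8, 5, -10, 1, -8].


d = |3+ 8| + |8-5| + |1+ 10| + |3-1| + |7+ 8|
  = 11 + 3 + 11 + 2 + 15
  = 42

42


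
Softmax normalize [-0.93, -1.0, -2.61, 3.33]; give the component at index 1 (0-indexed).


Exponentials: e^-0.93=0.3946, e^-1.0=0.3679, e^-2.61=0.0735, e^3.33=27.9383
Sum = 28.7743
Softmax = [0.0137, 0.0128, 0.0026, 0.9709]
p[1] = 0.3679/28.7743 = 0.0128

0.0128


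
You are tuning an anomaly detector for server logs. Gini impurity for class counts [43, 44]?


Probabilities: [43/87, 44/87] ≈ [0.4943, 0.5057]
Σpᵢ² = (1849 + 1936)/87² = 3785/7569
Gini = 1 - Σpᵢ² = 1 - 3785/7569 = 0.4999

0.4999


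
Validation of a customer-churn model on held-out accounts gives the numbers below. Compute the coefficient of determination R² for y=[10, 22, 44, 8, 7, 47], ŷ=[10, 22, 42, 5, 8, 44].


ȳ = 23
SS_res = Σ(y-ŷ)² = 23
SS_tot = Σ(y-ȳ)² = 1668
R² = 1 - SS_res/SS_tot = 1 - 0.0138 = 0.9862

0.9862


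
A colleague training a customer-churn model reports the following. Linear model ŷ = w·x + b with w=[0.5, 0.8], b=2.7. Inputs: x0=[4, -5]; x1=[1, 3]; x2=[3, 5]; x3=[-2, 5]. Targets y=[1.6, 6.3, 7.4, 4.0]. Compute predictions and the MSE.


ŷ0 = (0.5)·(4) + (0.8)·(-5) + 2.7 = 0.7
ŷ1 = (0.5)·(1) + (0.8)·(3) + 2.7 = 5.6
ŷ2 = (0.5)·(3) + (0.8)·(5) + 2.7 = 8.2
ŷ3 = (0.5)·(-2) + (0.8)·(5) + 2.7 = 5.7
errors² = [0.81, 0.49, 0.64, 2.89]
MSE = 4.8300/4 = 1.2075

1.2075


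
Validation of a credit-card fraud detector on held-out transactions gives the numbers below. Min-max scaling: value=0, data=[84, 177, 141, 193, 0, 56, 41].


min=0, max=193
(0-0)/(193-0) = 0/193 = 0.0

0.0


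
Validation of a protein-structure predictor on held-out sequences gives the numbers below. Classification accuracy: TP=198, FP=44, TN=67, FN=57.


Accuracy = (TP+TN)/(TP+TN+FP+FN)
= (198+67)/(366)
= 265/366 = 72.4%

72.4%


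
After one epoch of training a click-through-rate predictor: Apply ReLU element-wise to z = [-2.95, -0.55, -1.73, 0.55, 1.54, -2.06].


ReLU(-2.95) = max(0, -2.95) = 0.0
ReLU(-0.55) = max(0, -0.55) = 0.0
ReLU(-1.73) = max(0, -1.73) = 0.0
ReLU(0.55) = max(0, 0.55) = 0.55
ReLU(1.54) = max(0, 1.54) = 1.54
ReLU(-2.06) = max(0, -2.06) = 0.0
result = [0.0, 0.0, 0.0, 0.55, 1.54, 0.0]

[0.0, 0.0, 0.0, 0.55, 1.54, 0.0]


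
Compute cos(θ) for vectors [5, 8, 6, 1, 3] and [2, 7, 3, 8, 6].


A·B = 5·2 + 8·7 + 6·3 + 1·8 + 3·6 = 110
‖A‖ = √135 = 11.619, ‖B‖ = √162 = 12.7279
cos = 110/(√135·√162) = 110/√21870 = 0.7438

0.7438


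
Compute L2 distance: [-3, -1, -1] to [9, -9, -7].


d = √((-3-9)² + (-1+ 9)² + (-1+ 7)²)
  = √(144 + 64 + 36)
  = √244 = 15.6205

15.6205


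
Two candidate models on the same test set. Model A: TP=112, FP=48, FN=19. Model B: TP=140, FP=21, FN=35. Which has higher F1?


Model A: P=112/160=0.7, R=112/131=0.855, F1=2PR/(P+R)=2TP/(2TP+FP+FN)=224/291=0.7698
Model B: P=140/161=0.8696, R=140/175=0.8, F1=2PR/(P+R)=2TP/(2TP+FP+FN)=280/336=0.8333
0.7698 < 0.8333 → Model B

Model B


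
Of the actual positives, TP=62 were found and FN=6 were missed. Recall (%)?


Recall = TP/(TP+FN)
= 62/(62+6)
= 62/68 = 91.18%

91.18%


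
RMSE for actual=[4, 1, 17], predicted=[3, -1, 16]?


MSE = 6/3 = 2
RMSE = √(6/3) = 1.4142

1.4142


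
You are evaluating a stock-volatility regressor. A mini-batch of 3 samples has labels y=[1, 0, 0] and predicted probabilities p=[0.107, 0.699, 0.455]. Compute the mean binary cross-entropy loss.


L[0] = -ln(0.107) = 2.2349
L[1] = -ln(1-0.699) = -ln(0.301) = 1.2006
L[2] = -ln(1-0.455) = -ln(0.545) = 0.607
mean = (2.2349 + 1.2006 + 0.607)/3 = 1.3475

1.3475


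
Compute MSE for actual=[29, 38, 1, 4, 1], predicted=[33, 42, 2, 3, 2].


Squared errors: (29-33)²=16, (38-42)²=16, (1-2)²=1, (4-3)²=1, (1-2)²=1
Sum = 35
MSE = 35/5 = 7

7


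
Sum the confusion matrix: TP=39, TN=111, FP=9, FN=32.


Total = TP + TN + FP + FN
= 39 + 111 + 9 + 32
= 191
(Predicted positive: 48, predicted negative: 143)

191


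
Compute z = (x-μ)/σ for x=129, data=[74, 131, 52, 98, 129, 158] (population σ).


μ = 107, σ = 36.1847
z = (129 - 107)/36.1847 = 0.608

0.608


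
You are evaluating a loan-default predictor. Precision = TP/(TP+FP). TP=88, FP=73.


Precision = TP/(TP+FP)
= 88/(88+73)
= 88/161 = 54.66%

54.66%


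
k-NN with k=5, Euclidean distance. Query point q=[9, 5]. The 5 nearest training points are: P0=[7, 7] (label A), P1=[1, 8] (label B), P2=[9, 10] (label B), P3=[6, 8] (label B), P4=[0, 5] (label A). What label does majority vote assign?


d(q,P0) = 2.8284  (label A)
d(q,P1) = 8.544  (label B)
d(q,P2) = 5.0  (label B)
d(q,P3) = 4.2426  (label B)
d(q,P4) = 9.0  (label A)
Votes: A=2, B=3
Majority → B

B


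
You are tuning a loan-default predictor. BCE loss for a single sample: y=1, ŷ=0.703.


BCE = -[y·ln(p) + (1-y)·ln(1-p)]
= -1·ln(0.703) - 0
= -ln(0.703) = 0.3524

0.3524


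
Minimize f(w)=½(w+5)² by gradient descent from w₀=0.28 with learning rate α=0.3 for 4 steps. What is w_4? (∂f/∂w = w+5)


step 1: grad = 0.28+5 = 5.28; w = 0.28 - 0.3·(5.28) = -1.304
step 2: grad = -1.304+5 = 3.696; w = -1.304 - 0.3·(3.696) = -2.4128
step 3: grad = -2.4128+5 = 2.5872; w = -2.4128 - 0.3·(2.5872) = -3.18896
step 4: grad = -3.18896+5 = 1.81104; w = -3.18896 - 0.3·(1.81104) = -3.732272

-3.732272


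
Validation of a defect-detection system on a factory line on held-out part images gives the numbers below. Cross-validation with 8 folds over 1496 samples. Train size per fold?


Fold size = 1496/8 = 187
Training per fold = 1496 - 187 = 1309

1309


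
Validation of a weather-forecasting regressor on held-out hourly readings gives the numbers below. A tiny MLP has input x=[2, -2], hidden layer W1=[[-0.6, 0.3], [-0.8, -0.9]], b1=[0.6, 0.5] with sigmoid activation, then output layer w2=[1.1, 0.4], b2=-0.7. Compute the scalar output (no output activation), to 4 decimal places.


z1[0] = (-0.6)·(2) + (0.3)·(-2) + 0.6 = -1.2
z1[1] = (-0.8)·(2) + (-0.9)·(-2) + 0.5 = 0.7
h = sigmoid(z1) = [0.2315, 0.6682]
output = (1.1)·(0.2315) + (0.4)·(0.6682) - 0.7 = -0.1781

-0.1781


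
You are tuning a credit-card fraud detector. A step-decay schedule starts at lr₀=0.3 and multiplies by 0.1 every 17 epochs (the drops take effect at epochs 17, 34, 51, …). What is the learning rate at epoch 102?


n_drops = ⌊102/17⌋ = 6
lr = 0.3·0.1^6 = 0.3·0.000001 = 0.0000003

0.0000003


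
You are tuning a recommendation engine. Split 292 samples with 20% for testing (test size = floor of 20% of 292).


Test = ⌊292·20/100⌋ = 58
Train = 292 - 58 = 234

Train: 234, Test: 58


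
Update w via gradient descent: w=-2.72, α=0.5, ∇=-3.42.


w_new = w - α·∇
= -2.72 - 0.5·-3.42
= -2.72 + 1.71
= -1.01

-1.01


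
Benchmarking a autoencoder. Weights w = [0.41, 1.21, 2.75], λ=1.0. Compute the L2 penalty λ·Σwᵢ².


‖w‖₂² = (0.41)² + (1.21)² + (2.75)²
     = 0.1681 + 1.4641 + 7.5625
     = 9.1947
λ·‖w‖₂² = 1.0·9.1947 = 9.1947

9.1947


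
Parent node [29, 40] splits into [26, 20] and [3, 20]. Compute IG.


Parent = [29, 40], H_parent = 0.9816
H_left = 0.9877 (n=46), H_right = 0.5586 (n=23)
H_children = (46/69)·0.9877 + (23/69)·0.5586 = 0.8447
IG = 0.9816 - 0.8447 = 0.1369

0.1369


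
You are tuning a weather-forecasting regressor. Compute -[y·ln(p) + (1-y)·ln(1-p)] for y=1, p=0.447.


BCE = -[y·ln(p) + (1-y)·ln(1-p)]
= -1·ln(0.447) - 0
= -ln(0.447) = 0.8052

0.8052


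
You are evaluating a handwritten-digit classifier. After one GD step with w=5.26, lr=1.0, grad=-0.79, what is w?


w_new = w - α·∇
= 5.26 - 1.0·-0.79
= 5.26 + 0.79
= 6.05

6.05


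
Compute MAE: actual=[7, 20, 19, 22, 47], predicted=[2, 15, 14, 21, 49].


Absolute errors: |7-2|=5, |20-15|=5, |19-14|=5, |22-21|=1, |47-49|=2
Sum = 18
MAE = 18/5 = 18/5

18/5


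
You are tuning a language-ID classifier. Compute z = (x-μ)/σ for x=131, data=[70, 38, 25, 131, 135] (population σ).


μ = 79.8, σ = 45.858
z = (131 - 79.8)/45.858 = 1.1165

1.1165


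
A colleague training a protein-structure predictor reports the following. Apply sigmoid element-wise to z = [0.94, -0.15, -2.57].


σ(0.94) = 1/(1+e^-0.94) = 0.7191
σ(-0.15) = 1/(1+e^0.15) = 0.4626
σ(-2.57) = 1/(1+e^2.57) = 0.0711
result = [0.7191, 0.4626, 0.0711]

[0.7191, 0.4626, 0.0711]


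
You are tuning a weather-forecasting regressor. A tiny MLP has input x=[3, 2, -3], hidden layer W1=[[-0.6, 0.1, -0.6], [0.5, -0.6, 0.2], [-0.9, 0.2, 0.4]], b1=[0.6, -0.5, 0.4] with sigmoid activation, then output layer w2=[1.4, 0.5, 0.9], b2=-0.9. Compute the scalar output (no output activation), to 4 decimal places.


z1[0] = (-0.6)·(3) + (0.1)·(2) + (-0.6)·(-3) + 0.6 = 0.8
z1[1] = (0.5)·(3) + (-0.6)·(2) + (0.2)·(-3) - 0.5 = -0.8
z1[2] = (-0.9)·(3) + (0.2)·(2) + (0.4)·(-3) + 0.4 = -3.1
h = sigmoid(z1) = [0.69, 0.31, 0.0431]
output = (1.4)·(0.69) + (0.5)·(0.31) + (0.9)·(0.0431) - 0.9 = 0.2598

0.2598


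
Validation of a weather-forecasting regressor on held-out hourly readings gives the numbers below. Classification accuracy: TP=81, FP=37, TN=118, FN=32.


Accuracy = (TP+TN)/(TP+TN+FP+FN)
= (81+118)/(268)
= 199/268 = 74.25%

74.25%


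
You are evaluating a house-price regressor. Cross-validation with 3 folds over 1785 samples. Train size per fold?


Fold size = 1785/3 = 595
Training per fold = 1785 - 595 = 1190

1190


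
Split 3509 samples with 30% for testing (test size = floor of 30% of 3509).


Test = ⌊3509·30/100⌋ = 1052
Train = 3509 - 1052 = 2457

Train: 2457, Test: 1052


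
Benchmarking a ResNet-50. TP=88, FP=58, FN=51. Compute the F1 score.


Precision = 88/146 = 0.6027
Recall = 88/139 = 0.6331
F1 = 2·P·R/(P+R) = 2·TP/(2·TP+FP+FN) = 176/(176+58+51) = 176/285 = 0.6175

0.6175


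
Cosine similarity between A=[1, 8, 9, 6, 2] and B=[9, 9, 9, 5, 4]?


A·B = 1·9 + 8·9 + 9·9 + 6·5 + 2·4 = 200
‖A‖ = √186 = 13.6382, ‖B‖ = √284 = 16.8523
cos = 200/(√186·√284) = 200/√52824 = 0.8702

0.8702


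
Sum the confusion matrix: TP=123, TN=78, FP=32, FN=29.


Total = TP + TN + FP + FN
= 123 + 78 + 32 + 29
= 262
(Predicted positive: 155, predicted negative: 107)

262


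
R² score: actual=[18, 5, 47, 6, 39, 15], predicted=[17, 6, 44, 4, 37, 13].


ȳ = 21.6667
SS_res = Σ(y-ŷ)² = 23
SS_tot = Σ(y-ȳ)² = 1523.33
R² = 1 - SS_res/SS_tot = 1 - 0.0151 = 0.9849

0.9849


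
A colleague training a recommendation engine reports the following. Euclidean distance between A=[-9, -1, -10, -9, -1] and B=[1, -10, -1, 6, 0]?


d = √((-9-1)² + (-1+ 10)² + (-10+ 1)² + (-9-6)² + (-1-0)²)
  = √(100 + 81 + 81 + 225 + 1)
  = √488 = 22.0907

22.0907


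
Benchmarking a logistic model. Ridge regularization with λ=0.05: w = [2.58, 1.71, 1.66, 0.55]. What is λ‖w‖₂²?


‖w‖₂² = (2.58)² + (1.71)² + (1.66)² + (0.55)²
     = 6.6564 + 2.9241 + 2.7556 + 0.3025
     = 12.6386
λ·‖w‖₂² = 0.05·12.6386 = 0.63193

0.63193


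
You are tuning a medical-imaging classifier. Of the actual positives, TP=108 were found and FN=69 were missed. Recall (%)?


Recall = TP/(TP+FN)
= 108/(108+69)
= 108/177 = 61.02%

61.02%


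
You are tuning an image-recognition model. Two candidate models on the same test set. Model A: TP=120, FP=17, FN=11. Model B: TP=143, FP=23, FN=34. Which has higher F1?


Model A: P=120/137=0.8759, R=120/131=0.916, F1=2PR/(P+R)=2TP/(2TP+FP+FN)=240/268=0.8955
Model B: P=143/166=0.8614, R=143/177=0.8079, F1=2PR/(P+R)=2TP/(2TP+FP+FN)=286/343=0.8338
0.8955 > 0.8338 → Model A

Model A


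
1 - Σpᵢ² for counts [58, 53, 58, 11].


Probabilities: [58/180, 53/180, 58/180, 11/180] ≈ [0.3222, 0.2944, 0.3222, 0.0611]
Σpᵢ² = (3364 + 2809 + 3364 + 121)/180² = 9658/32400
Gini = 1 - Σpᵢ² = 1 - 9658/32400 = 0.7019

0.7019


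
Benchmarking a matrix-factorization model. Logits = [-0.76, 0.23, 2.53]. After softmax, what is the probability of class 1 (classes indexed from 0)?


Exponentials: e^-0.76=0.4677, e^0.23=1.2586, e^2.53=12.5535
Sum = 14.2798
Softmax = [0.0328, 0.0881, 0.8791]
p[1] = 1.2586/14.2798 = 0.0881

0.0881


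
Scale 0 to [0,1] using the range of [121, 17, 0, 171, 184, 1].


min=0, max=184
(0-0)/(184-0) = 0/184 = 0.0

0.0


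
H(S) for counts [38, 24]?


Probabilities: [38/62, 24/62] ≈ [0.6129, 0.3871]
H = -((38/62)·log₂(38/62) + (24/62)·log₂(24/62))
  = 0.9629 bits

0.9629 bits
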